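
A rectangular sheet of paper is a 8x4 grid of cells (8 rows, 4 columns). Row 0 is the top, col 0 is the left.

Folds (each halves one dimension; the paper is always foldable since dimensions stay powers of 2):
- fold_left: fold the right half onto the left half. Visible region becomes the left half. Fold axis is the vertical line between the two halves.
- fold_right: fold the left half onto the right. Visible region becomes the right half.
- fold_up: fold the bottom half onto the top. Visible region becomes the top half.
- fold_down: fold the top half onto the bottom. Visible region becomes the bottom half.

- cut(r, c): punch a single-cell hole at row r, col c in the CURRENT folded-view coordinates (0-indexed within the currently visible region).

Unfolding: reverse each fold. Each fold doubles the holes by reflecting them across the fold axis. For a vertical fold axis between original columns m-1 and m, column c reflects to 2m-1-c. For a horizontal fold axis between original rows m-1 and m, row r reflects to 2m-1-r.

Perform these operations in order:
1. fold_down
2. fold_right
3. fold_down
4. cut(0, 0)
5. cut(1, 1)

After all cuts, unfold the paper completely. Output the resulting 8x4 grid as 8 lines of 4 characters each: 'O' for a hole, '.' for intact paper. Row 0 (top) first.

Answer: O..O
.OO.
.OO.
O..O
O..O
.OO.
.OO.
O..O

Derivation:
Op 1 fold_down: fold axis h@4; visible region now rows[4,8) x cols[0,4) = 4x4
Op 2 fold_right: fold axis v@2; visible region now rows[4,8) x cols[2,4) = 4x2
Op 3 fold_down: fold axis h@6; visible region now rows[6,8) x cols[2,4) = 2x2
Op 4 cut(0, 0): punch at orig (6,2); cuts so far [(6, 2)]; region rows[6,8) x cols[2,4) = 2x2
Op 5 cut(1, 1): punch at orig (7,3); cuts so far [(6, 2), (7, 3)]; region rows[6,8) x cols[2,4) = 2x2
Unfold 1 (reflect across h@6): 4 holes -> [(4, 3), (5, 2), (6, 2), (7, 3)]
Unfold 2 (reflect across v@2): 8 holes -> [(4, 0), (4, 3), (5, 1), (5, 2), (6, 1), (6, 2), (7, 0), (7, 3)]
Unfold 3 (reflect across h@4): 16 holes -> [(0, 0), (0, 3), (1, 1), (1, 2), (2, 1), (2, 2), (3, 0), (3, 3), (4, 0), (4, 3), (5, 1), (5, 2), (6, 1), (6, 2), (7, 0), (7, 3)]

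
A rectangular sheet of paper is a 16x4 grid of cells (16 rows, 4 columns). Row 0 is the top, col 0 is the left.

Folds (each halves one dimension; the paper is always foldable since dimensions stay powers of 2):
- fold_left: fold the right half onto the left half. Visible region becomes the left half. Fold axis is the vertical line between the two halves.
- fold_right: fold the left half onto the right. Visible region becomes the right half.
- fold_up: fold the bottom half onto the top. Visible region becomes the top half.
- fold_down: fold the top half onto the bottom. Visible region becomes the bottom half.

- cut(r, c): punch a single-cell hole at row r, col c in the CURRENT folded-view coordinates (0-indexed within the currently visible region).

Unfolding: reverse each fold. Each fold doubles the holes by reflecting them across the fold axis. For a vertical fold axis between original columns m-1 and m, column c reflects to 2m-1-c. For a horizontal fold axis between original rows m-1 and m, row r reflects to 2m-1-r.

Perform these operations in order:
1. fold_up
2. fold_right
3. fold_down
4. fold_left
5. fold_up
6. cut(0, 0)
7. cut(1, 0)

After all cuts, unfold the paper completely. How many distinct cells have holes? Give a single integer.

Op 1 fold_up: fold axis h@8; visible region now rows[0,8) x cols[0,4) = 8x4
Op 2 fold_right: fold axis v@2; visible region now rows[0,8) x cols[2,4) = 8x2
Op 3 fold_down: fold axis h@4; visible region now rows[4,8) x cols[2,4) = 4x2
Op 4 fold_left: fold axis v@3; visible region now rows[4,8) x cols[2,3) = 4x1
Op 5 fold_up: fold axis h@6; visible region now rows[4,6) x cols[2,3) = 2x1
Op 6 cut(0, 0): punch at orig (4,2); cuts so far [(4, 2)]; region rows[4,6) x cols[2,3) = 2x1
Op 7 cut(1, 0): punch at orig (5,2); cuts so far [(4, 2), (5, 2)]; region rows[4,6) x cols[2,3) = 2x1
Unfold 1 (reflect across h@6): 4 holes -> [(4, 2), (5, 2), (6, 2), (7, 2)]
Unfold 2 (reflect across v@3): 8 holes -> [(4, 2), (4, 3), (5, 2), (5, 3), (6, 2), (6, 3), (7, 2), (7, 3)]
Unfold 3 (reflect across h@4): 16 holes -> [(0, 2), (0, 3), (1, 2), (1, 3), (2, 2), (2, 3), (3, 2), (3, 3), (4, 2), (4, 3), (5, 2), (5, 3), (6, 2), (6, 3), (7, 2), (7, 3)]
Unfold 4 (reflect across v@2): 32 holes -> [(0, 0), (0, 1), (0, 2), (0, 3), (1, 0), (1, 1), (1, 2), (1, 3), (2, 0), (2, 1), (2, 2), (2, 3), (3, 0), (3, 1), (3, 2), (3, 3), (4, 0), (4, 1), (4, 2), (4, 3), (5, 0), (5, 1), (5, 2), (5, 3), (6, 0), (6, 1), (6, 2), (6, 3), (7, 0), (7, 1), (7, 2), (7, 3)]
Unfold 5 (reflect across h@8): 64 holes -> [(0, 0), (0, 1), (0, 2), (0, 3), (1, 0), (1, 1), (1, 2), (1, 3), (2, 0), (2, 1), (2, 2), (2, 3), (3, 0), (3, 1), (3, 2), (3, 3), (4, 0), (4, 1), (4, 2), (4, 3), (5, 0), (5, 1), (5, 2), (5, 3), (6, 0), (6, 1), (6, 2), (6, 3), (7, 0), (7, 1), (7, 2), (7, 3), (8, 0), (8, 1), (8, 2), (8, 3), (9, 0), (9, 1), (9, 2), (9, 3), (10, 0), (10, 1), (10, 2), (10, 3), (11, 0), (11, 1), (11, 2), (11, 3), (12, 0), (12, 1), (12, 2), (12, 3), (13, 0), (13, 1), (13, 2), (13, 3), (14, 0), (14, 1), (14, 2), (14, 3), (15, 0), (15, 1), (15, 2), (15, 3)]

Answer: 64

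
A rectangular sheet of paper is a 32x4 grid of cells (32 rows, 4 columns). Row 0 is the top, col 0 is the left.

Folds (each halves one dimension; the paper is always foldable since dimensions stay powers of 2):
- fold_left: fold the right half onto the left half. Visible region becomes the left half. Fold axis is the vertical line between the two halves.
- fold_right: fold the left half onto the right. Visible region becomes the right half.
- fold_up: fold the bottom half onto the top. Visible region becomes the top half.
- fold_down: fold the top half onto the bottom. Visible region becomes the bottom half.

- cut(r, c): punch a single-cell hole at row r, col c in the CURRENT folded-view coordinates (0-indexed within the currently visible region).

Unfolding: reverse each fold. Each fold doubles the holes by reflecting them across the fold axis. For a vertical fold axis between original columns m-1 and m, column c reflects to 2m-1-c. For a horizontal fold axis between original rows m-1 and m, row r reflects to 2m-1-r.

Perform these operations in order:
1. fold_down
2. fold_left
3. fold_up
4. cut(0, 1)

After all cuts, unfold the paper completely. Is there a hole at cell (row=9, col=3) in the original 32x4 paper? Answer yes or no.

Answer: no

Derivation:
Op 1 fold_down: fold axis h@16; visible region now rows[16,32) x cols[0,4) = 16x4
Op 2 fold_left: fold axis v@2; visible region now rows[16,32) x cols[0,2) = 16x2
Op 3 fold_up: fold axis h@24; visible region now rows[16,24) x cols[0,2) = 8x2
Op 4 cut(0, 1): punch at orig (16,1); cuts so far [(16, 1)]; region rows[16,24) x cols[0,2) = 8x2
Unfold 1 (reflect across h@24): 2 holes -> [(16, 1), (31, 1)]
Unfold 2 (reflect across v@2): 4 holes -> [(16, 1), (16, 2), (31, 1), (31, 2)]
Unfold 3 (reflect across h@16): 8 holes -> [(0, 1), (0, 2), (15, 1), (15, 2), (16, 1), (16, 2), (31, 1), (31, 2)]
Holes: [(0, 1), (0, 2), (15, 1), (15, 2), (16, 1), (16, 2), (31, 1), (31, 2)]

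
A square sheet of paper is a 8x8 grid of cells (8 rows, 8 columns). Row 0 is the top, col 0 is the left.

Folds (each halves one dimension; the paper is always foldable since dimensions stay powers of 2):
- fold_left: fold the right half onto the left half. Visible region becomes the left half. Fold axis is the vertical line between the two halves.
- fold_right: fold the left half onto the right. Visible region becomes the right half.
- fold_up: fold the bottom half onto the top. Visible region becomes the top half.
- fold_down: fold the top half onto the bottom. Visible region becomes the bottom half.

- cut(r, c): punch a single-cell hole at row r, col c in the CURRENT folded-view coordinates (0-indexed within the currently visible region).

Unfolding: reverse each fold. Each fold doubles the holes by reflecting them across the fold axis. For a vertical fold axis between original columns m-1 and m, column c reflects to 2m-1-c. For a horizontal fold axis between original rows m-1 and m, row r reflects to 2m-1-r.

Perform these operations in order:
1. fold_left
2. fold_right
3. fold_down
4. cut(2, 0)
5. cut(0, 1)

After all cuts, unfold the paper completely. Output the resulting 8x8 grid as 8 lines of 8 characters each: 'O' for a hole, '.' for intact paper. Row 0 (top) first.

Answer: ........
.OO..OO.
........
O..OO..O
O..OO..O
........
.OO..OO.
........

Derivation:
Op 1 fold_left: fold axis v@4; visible region now rows[0,8) x cols[0,4) = 8x4
Op 2 fold_right: fold axis v@2; visible region now rows[0,8) x cols[2,4) = 8x2
Op 3 fold_down: fold axis h@4; visible region now rows[4,8) x cols[2,4) = 4x2
Op 4 cut(2, 0): punch at orig (6,2); cuts so far [(6, 2)]; region rows[4,8) x cols[2,4) = 4x2
Op 5 cut(0, 1): punch at orig (4,3); cuts so far [(4, 3), (6, 2)]; region rows[4,8) x cols[2,4) = 4x2
Unfold 1 (reflect across h@4): 4 holes -> [(1, 2), (3, 3), (4, 3), (6, 2)]
Unfold 2 (reflect across v@2): 8 holes -> [(1, 1), (1, 2), (3, 0), (3, 3), (4, 0), (4, 3), (6, 1), (6, 2)]
Unfold 3 (reflect across v@4): 16 holes -> [(1, 1), (1, 2), (1, 5), (1, 6), (3, 0), (3, 3), (3, 4), (3, 7), (4, 0), (4, 3), (4, 4), (4, 7), (6, 1), (6, 2), (6, 5), (6, 6)]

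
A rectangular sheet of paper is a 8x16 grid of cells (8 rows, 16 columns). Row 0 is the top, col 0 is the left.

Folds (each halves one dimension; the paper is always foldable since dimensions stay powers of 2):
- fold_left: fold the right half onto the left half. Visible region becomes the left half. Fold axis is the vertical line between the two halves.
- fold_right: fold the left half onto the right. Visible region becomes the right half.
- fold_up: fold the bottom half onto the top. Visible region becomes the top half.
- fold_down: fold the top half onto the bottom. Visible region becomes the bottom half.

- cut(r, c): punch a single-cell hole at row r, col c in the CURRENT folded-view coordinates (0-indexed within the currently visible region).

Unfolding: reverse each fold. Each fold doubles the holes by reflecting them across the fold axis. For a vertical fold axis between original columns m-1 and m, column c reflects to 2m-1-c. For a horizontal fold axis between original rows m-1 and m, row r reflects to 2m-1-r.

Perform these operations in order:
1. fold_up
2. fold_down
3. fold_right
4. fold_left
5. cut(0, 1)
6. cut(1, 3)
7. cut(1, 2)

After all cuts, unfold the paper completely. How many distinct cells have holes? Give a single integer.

Op 1 fold_up: fold axis h@4; visible region now rows[0,4) x cols[0,16) = 4x16
Op 2 fold_down: fold axis h@2; visible region now rows[2,4) x cols[0,16) = 2x16
Op 3 fold_right: fold axis v@8; visible region now rows[2,4) x cols[8,16) = 2x8
Op 4 fold_left: fold axis v@12; visible region now rows[2,4) x cols[8,12) = 2x4
Op 5 cut(0, 1): punch at orig (2,9); cuts so far [(2, 9)]; region rows[2,4) x cols[8,12) = 2x4
Op 6 cut(1, 3): punch at orig (3,11); cuts so far [(2, 9), (3, 11)]; region rows[2,4) x cols[8,12) = 2x4
Op 7 cut(1, 2): punch at orig (3,10); cuts so far [(2, 9), (3, 10), (3, 11)]; region rows[2,4) x cols[8,12) = 2x4
Unfold 1 (reflect across v@12): 6 holes -> [(2, 9), (2, 14), (3, 10), (3, 11), (3, 12), (3, 13)]
Unfold 2 (reflect across v@8): 12 holes -> [(2, 1), (2, 6), (2, 9), (2, 14), (3, 2), (3, 3), (3, 4), (3, 5), (3, 10), (3, 11), (3, 12), (3, 13)]
Unfold 3 (reflect across h@2): 24 holes -> [(0, 2), (0, 3), (0, 4), (0, 5), (0, 10), (0, 11), (0, 12), (0, 13), (1, 1), (1, 6), (1, 9), (1, 14), (2, 1), (2, 6), (2, 9), (2, 14), (3, 2), (3, 3), (3, 4), (3, 5), (3, 10), (3, 11), (3, 12), (3, 13)]
Unfold 4 (reflect across h@4): 48 holes -> [(0, 2), (0, 3), (0, 4), (0, 5), (0, 10), (0, 11), (0, 12), (0, 13), (1, 1), (1, 6), (1, 9), (1, 14), (2, 1), (2, 6), (2, 9), (2, 14), (3, 2), (3, 3), (3, 4), (3, 5), (3, 10), (3, 11), (3, 12), (3, 13), (4, 2), (4, 3), (4, 4), (4, 5), (4, 10), (4, 11), (4, 12), (4, 13), (5, 1), (5, 6), (5, 9), (5, 14), (6, 1), (6, 6), (6, 9), (6, 14), (7, 2), (7, 3), (7, 4), (7, 5), (7, 10), (7, 11), (7, 12), (7, 13)]

Answer: 48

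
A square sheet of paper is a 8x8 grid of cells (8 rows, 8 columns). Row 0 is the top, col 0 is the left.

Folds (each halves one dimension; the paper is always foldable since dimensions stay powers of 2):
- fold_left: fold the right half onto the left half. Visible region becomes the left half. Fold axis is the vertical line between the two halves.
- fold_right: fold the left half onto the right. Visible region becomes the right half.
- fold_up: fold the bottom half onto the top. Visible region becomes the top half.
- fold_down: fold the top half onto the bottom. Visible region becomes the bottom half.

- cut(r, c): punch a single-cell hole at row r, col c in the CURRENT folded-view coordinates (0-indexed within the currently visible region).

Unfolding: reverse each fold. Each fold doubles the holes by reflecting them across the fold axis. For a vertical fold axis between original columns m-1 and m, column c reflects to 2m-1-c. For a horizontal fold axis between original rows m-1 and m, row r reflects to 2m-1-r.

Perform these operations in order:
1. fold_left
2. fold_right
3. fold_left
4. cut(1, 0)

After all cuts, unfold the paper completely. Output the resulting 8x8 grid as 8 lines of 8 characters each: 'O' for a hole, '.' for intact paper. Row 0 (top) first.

Op 1 fold_left: fold axis v@4; visible region now rows[0,8) x cols[0,4) = 8x4
Op 2 fold_right: fold axis v@2; visible region now rows[0,8) x cols[2,4) = 8x2
Op 3 fold_left: fold axis v@3; visible region now rows[0,8) x cols[2,3) = 8x1
Op 4 cut(1, 0): punch at orig (1,2); cuts so far [(1, 2)]; region rows[0,8) x cols[2,3) = 8x1
Unfold 1 (reflect across v@3): 2 holes -> [(1, 2), (1, 3)]
Unfold 2 (reflect across v@2): 4 holes -> [(1, 0), (1, 1), (1, 2), (1, 3)]
Unfold 3 (reflect across v@4): 8 holes -> [(1, 0), (1, 1), (1, 2), (1, 3), (1, 4), (1, 5), (1, 6), (1, 7)]

Answer: ........
OOOOOOOO
........
........
........
........
........
........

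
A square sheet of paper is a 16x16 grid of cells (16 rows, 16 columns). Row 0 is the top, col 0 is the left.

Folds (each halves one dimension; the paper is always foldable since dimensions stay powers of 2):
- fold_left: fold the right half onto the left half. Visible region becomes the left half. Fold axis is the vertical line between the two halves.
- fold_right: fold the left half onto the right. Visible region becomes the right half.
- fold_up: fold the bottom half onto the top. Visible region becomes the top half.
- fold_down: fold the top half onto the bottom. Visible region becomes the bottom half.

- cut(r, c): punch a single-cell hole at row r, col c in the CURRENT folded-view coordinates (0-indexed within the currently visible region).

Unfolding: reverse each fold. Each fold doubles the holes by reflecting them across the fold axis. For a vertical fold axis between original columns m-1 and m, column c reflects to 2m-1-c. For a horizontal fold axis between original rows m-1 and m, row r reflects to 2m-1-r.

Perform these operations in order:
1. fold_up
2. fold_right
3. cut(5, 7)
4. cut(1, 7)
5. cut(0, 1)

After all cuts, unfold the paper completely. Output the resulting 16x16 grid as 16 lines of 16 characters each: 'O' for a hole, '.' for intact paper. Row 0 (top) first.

Answer: ......O..O......
O..............O
................
................
................
O..............O
................
................
................
................
O..............O
................
................
................
O..............O
......O..O......

Derivation:
Op 1 fold_up: fold axis h@8; visible region now rows[0,8) x cols[0,16) = 8x16
Op 2 fold_right: fold axis v@8; visible region now rows[0,8) x cols[8,16) = 8x8
Op 3 cut(5, 7): punch at orig (5,15); cuts so far [(5, 15)]; region rows[0,8) x cols[8,16) = 8x8
Op 4 cut(1, 7): punch at orig (1,15); cuts so far [(1, 15), (5, 15)]; region rows[0,8) x cols[8,16) = 8x8
Op 5 cut(0, 1): punch at orig (0,9); cuts so far [(0, 9), (1, 15), (5, 15)]; region rows[0,8) x cols[8,16) = 8x8
Unfold 1 (reflect across v@8): 6 holes -> [(0, 6), (0, 9), (1, 0), (1, 15), (5, 0), (5, 15)]
Unfold 2 (reflect across h@8): 12 holes -> [(0, 6), (0, 9), (1, 0), (1, 15), (5, 0), (5, 15), (10, 0), (10, 15), (14, 0), (14, 15), (15, 6), (15, 9)]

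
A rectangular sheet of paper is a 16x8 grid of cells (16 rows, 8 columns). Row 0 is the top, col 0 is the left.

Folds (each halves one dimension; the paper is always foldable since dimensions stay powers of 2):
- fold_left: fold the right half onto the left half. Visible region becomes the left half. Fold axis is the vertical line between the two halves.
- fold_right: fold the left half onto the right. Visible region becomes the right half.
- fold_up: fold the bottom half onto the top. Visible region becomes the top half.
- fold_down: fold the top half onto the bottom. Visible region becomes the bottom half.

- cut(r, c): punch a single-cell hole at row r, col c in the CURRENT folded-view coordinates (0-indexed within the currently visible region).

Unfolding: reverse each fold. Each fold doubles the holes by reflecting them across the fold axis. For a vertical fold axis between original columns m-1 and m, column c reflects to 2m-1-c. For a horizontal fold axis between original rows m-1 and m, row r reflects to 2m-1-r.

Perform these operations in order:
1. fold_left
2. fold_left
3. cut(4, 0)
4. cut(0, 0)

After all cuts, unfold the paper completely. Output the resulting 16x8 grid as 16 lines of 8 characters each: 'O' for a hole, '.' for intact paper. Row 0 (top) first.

Op 1 fold_left: fold axis v@4; visible region now rows[0,16) x cols[0,4) = 16x4
Op 2 fold_left: fold axis v@2; visible region now rows[0,16) x cols[0,2) = 16x2
Op 3 cut(4, 0): punch at orig (4,0); cuts so far [(4, 0)]; region rows[0,16) x cols[0,2) = 16x2
Op 4 cut(0, 0): punch at orig (0,0); cuts so far [(0, 0), (4, 0)]; region rows[0,16) x cols[0,2) = 16x2
Unfold 1 (reflect across v@2): 4 holes -> [(0, 0), (0, 3), (4, 0), (4, 3)]
Unfold 2 (reflect across v@4): 8 holes -> [(0, 0), (0, 3), (0, 4), (0, 7), (4, 0), (4, 3), (4, 4), (4, 7)]

Answer: O..OO..O
........
........
........
O..OO..O
........
........
........
........
........
........
........
........
........
........
........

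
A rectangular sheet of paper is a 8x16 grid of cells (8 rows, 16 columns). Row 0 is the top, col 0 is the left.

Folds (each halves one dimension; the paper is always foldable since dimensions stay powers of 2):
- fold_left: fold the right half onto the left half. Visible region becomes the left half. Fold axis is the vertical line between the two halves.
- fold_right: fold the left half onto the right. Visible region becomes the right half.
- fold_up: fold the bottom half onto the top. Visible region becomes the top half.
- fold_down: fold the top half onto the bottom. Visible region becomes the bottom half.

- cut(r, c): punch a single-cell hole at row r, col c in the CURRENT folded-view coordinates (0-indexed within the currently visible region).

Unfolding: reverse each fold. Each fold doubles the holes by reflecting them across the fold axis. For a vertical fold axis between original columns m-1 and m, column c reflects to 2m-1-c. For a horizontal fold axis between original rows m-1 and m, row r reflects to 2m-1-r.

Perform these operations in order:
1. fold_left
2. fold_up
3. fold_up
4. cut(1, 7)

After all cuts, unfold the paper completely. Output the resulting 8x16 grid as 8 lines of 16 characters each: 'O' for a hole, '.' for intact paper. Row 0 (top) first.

Op 1 fold_left: fold axis v@8; visible region now rows[0,8) x cols[0,8) = 8x8
Op 2 fold_up: fold axis h@4; visible region now rows[0,4) x cols[0,8) = 4x8
Op 3 fold_up: fold axis h@2; visible region now rows[0,2) x cols[0,8) = 2x8
Op 4 cut(1, 7): punch at orig (1,7); cuts so far [(1, 7)]; region rows[0,2) x cols[0,8) = 2x8
Unfold 1 (reflect across h@2): 2 holes -> [(1, 7), (2, 7)]
Unfold 2 (reflect across h@4): 4 holes -> [(1, 7), (2, 7), (5, 7), (6, 7)]
Unfold 3 (reflect across v@8): 8 holes -> [(1, 7), (1, 8), (2, 7), (2, 8), (5, 7), (5, 8), (6, 7), (6, 8)]

Answer: ................
.......OO.......
.......OO.......
................
................
.......OO.......
.......OO.......
................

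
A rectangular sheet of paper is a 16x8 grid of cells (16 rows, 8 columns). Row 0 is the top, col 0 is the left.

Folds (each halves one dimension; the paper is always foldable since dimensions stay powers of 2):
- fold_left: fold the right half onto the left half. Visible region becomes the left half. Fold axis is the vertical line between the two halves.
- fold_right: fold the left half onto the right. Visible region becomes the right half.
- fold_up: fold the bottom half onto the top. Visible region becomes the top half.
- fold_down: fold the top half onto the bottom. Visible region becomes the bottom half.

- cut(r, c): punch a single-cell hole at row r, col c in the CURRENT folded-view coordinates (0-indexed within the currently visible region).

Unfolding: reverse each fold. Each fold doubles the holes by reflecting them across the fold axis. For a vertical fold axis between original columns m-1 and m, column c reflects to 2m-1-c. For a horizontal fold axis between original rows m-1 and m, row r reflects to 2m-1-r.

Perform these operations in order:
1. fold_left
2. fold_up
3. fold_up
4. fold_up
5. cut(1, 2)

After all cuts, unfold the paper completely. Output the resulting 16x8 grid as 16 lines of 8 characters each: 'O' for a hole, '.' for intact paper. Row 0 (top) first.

Op 1 fold_left: fold axis v@4; visible region now rows[0,16) x cols[0,4) = 16x4
Op 2 fold_up: fold axis h@8; visible region now rows[0,8) x cols[0,4) = 8x4
Op 3 fold_up: fold axis h@4; visible region now rows[0,4) x cols[0,4) = 4x4
Op 4 fold_up: fold axis h@2; visible region now rows[0,2) x cols[0,4) = 2x4
Op 5 cut(1, 2): punch at orig (1,2); cuts so far [(1, 2)]; region rows[0,2) x cols[0,4) = 2x4
Unfold 1 (reflect across h@2): 2 holes -> [(1, 2), (2, 2)]
Unfold 2 (reflect across h@4): 4 holes -> [(1, 2), (2, 2), (5, 2), (6, 2)]
Unfold 3 (reflect across h@8): 8 holes -> [(1, 2), (2, 2), (5, 2), (6, 2), (9, 2), (10, 2), (13, 2), (14, 2)]
Unfold 4 (reflect across v@4): 16 holes -> [(1, 2), (1, 5), (2, 2), (2, 5), (5, 2), (5, 5), (6, 2), (6, 5), (9, 2), (9, 5), (10, 2), (10, 5), (13, 2), (13, 5), (14, 2), (14, 5)]

Answer: ........
..O..O..
..O..O..
........
........
..O..O..
..O..O..
........
........
..O..O..
..O..O..
........
........
..O..O..
..O..O..
........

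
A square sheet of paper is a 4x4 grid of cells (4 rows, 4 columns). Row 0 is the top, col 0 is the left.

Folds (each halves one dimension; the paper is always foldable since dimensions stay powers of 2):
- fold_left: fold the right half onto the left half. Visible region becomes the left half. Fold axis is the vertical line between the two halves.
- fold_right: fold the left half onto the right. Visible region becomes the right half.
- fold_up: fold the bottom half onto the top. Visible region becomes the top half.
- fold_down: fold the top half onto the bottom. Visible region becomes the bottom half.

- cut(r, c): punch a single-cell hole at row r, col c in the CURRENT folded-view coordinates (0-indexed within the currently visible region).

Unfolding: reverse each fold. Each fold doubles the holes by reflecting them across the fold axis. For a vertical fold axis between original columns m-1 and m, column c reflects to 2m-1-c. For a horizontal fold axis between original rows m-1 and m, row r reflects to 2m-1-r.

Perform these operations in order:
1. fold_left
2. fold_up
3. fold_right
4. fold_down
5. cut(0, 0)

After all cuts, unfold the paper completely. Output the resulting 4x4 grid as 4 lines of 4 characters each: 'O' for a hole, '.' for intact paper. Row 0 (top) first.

Answer: OOOO
OOOO
OOOO
OOOO

Derivation:
Op 1 fold_left: fold axis v@2; visible region now rows[0,4) x cols[0,2) = 4x2
Op 2 fold_up: fold axis h@2; visible region now rows[0,2) x cols[0,2) = 2x2
Op 3 fold_right: fold axis v@1; visible region now rows[0,2) x cols[1,2) = 2x1
Op 4 fold_down: fold axis h@1; visible region now rows[1,2) x cols[1,2) = 1x1
Op 5 cut(0, 0): punch at orig (1,1); cuts so far [(1, 1)]; region rows[1,2) x cols[1,2) = 1x1
Unfold 1 (reflect across h@1): 2 holes -> [(0, 1), (1, 1)]
Unfold 2 (reflect across v@1): 4 holes -> [(0, 0), (0, 1), (1, 0), (1, 1)]
Unfold 3 (reflect across h@2): 8 holes -> [(0, 0), (0, 1), (1, 0), (1, 1), (2, 0), (2, 1), (3, 0), (3, 1)]
Unfold 4 (reflect across v@2): 16 holes -> [(0, 0), (0, 1), (0, 2), (0, 3), (1, 0), (1, 1), (1, 2), (1, 3), (2, 0), (2, 1), (2, 2), (2, 3), (3, 0), (3, 1), (3, 2), (3, 3)]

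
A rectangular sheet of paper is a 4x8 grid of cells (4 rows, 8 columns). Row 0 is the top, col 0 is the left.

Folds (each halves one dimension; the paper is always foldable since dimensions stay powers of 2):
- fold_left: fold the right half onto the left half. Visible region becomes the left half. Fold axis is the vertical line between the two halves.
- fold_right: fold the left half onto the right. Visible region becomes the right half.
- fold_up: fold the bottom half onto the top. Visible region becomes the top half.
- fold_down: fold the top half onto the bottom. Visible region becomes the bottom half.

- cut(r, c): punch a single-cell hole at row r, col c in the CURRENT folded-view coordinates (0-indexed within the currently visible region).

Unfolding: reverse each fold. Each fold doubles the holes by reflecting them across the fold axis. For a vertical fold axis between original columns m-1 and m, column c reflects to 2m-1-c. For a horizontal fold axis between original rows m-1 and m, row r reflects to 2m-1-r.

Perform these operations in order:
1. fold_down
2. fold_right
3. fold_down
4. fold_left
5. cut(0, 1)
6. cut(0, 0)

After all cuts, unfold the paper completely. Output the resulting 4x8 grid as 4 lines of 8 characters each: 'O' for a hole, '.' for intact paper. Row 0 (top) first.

Answer: OOOOOOOO
OOOOOOOO
OOOOOOOO
OOOOOOOO

Derivation:
Op 1 fold_down: fold axis h@2; visible region now rows[2,4) x cols[0,8) = 2x8
Op 2 fold_right: fold axis v@4; visible region now rows[2,4) x cols[4,8) = 2x4
Op 3 fold_down: fold axis h@3; visible region now rows[3,4) x cols[4,8) = 1x4
Op 4 fold_left: fold axis v@6; visible region now rows[3,4) x cols[4,6) = 1x2
Op 5 cut(0, 1): punch at orig (3,5); cuts so far [(3, 5)]; region rows[3,4) x cols[4,6) = 1x2
Op 6 cut(0, 0): punch at orig (3,4); cuts so far [(3, 4), (3, 5)]; region rows[3,4) x cols[4,6) = 1x2
Unfold 1 (reflect across v@6): 4 holes -> [(3, 4), (3, 5), (3, 6), (3, 7)]
Unfold 2 (reflect across h@3): 8 holes -> [(2, 4), (2, 5), (2, 6), (2, 7), (3, 4), (3, 5), (3, 6), (3, 7)]
Unfold 3 (reflect across v@4): 16 holes -> [(2, 0), (2, 1), (2, 2), (2, 3), (2, 4), (2, 5), (2, 6), (2, 7), (3, 0), (3, 1), (3, 2), (3, 3), (3, 4), (3, 5), (3, 6), (3, 7)]
Unfold 4 (reflect across h@2): 32 holes -> [(0, 0), (0, 1), (0, 2), (0, 3), (0, 4), (0, 5), (0, 6), (0, 7), (1, 0), (1, 1), (1, 2), (1, 3), (1, 4), (1, 5), (1, 6), (1, 7), (2, 0), (2, 1), (2, 2), (2, 3), (2, 4), (2, 5), (2, 6), (2, 7), (3, 0), (3, 1), (3, 2), (3, 3), (3, 4), (3, 5), (3, 6), (3, 7)]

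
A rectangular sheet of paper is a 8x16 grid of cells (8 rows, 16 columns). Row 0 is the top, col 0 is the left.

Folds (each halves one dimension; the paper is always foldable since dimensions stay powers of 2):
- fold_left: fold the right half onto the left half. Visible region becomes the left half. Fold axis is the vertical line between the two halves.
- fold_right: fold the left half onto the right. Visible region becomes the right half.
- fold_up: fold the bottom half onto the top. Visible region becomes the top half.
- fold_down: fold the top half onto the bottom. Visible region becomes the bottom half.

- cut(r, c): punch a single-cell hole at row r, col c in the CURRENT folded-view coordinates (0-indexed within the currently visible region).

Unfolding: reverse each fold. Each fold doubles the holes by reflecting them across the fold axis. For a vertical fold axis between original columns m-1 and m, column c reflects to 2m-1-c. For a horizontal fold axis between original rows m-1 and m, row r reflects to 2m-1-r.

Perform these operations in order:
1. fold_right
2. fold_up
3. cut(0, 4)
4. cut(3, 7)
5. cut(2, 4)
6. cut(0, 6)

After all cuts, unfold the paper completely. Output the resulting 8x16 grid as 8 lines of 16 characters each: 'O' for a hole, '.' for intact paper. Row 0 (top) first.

Op 1 fold_right: fold axis v@8; visible region now rows[0,8) x cols[8,16) = 8x8
Op 2 fold_up: fold axis h@4; visible region now rows[0,4) x cols[8,16) = 4x8
Op 3 cut(0, 4): punch at orig (0,12); cuts so far [(0, 12)]; region rows[0,4) x cols[8,16) = 4x8
Op 4 cut(3, 7): punch at orig (3,15); cuts so far [(0, 12), (3, 15)]; region rows[0,4) x cols[8,16) = 4x8
Op 5 cut(2, 4): punch at orig (2,12); cuts so far [(0, 12), (2, 12), (3, 15)]; region rows[0,4) x cols[8,16) = 4x8
Op 6 cut(0, 6): punch at orig (0,14); cuts so far [(0, 12), (0, 14), (2, 12), (3, 15)]; region rows[0,4) x cols[8,16) = 4x8
Unfold 1 (reflect across h@4): 8 holes -> [(0, 12), (0, 14), (2, 12), (3, 15), (4, 15), (5, 12), (7, 12), (7, 14)]
Unfold 2 (reflect across v@8): 16 holes -> [(0, 1), (0, 3), (0, 12), (0, 14), (2, 3), (2, 12), (3, 0), (3, 15), (4, 0), (4, 15), (5, 3), (5, 12), (7, 1), (7, 3), (7, 12), (7, 14)]

Answer: .O.O........O.O.
................
...O........O...
O..............O
O..............O
...O........O...
................
.O.O........O.O.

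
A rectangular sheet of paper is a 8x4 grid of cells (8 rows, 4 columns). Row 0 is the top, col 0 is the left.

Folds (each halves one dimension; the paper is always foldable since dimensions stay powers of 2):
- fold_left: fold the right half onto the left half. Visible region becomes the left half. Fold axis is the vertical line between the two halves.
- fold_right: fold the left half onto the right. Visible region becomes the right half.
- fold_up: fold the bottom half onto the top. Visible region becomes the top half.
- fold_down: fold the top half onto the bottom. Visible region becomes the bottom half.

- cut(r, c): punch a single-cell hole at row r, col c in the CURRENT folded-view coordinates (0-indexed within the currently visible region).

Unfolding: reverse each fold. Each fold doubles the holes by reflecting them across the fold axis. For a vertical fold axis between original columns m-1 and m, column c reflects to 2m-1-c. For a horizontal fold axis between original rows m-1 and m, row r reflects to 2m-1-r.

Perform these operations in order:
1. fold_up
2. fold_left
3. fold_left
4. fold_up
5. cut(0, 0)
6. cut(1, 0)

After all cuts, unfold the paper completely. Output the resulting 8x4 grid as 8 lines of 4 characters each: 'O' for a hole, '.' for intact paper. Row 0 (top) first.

Answer: OOOO
OOOO
OOOO
OOOO
OOOO
OOOO
OOOO
OOOO

Derivation:
Op 1 fold_up: fold axis h@4; visible region now rows[0,4) x cols[0,4) = 4x4
Op 2 fold_left: fold axis v@2; visible region now rows[0,4) x cols[0,2) = 4x2
Op 3 fold_left: fold axis v@1; visible region now rows[0,4) x cols[0,1) = 4x1
Op 4 fold_up: fold axis h@2; visible region now rows[0,2) x cols[0,1) = 2x1
Op 5 cut(0, 0): punch at orig (0,0); cuts so far [(0, 0)]; region rows[0,2) x cols[0,1) = 2x1
Op 6 cut(1, 0): punch at orig (1,0); cuts so far [(0, 0), (1, 0)]; region rows[0,2) x cols[0,1) = 2x1
Unfold 1 (reflect across h@2): 4 holes -> [(0, 0), (1, 0), (2, 0), (3, 0)]
Unfold 2 (reflect across v@1): 8 holes -> [(0, 0), (0, 1), (1, 0), (1, 1), (2, 0), (2, 1), (3, 0), (3, 1)]
Unfold 3 (reflect across v@2): 16 holes -> [(0, 0), (0, 1), (0, 2), (0, 3), (1, 0), (1, 1), (1, 2), (1, 3), (2, 0), (2, 1), (2, 2), (2, 3), (3, 0), (3, 1), (3, 2), (3, 3)]
Unfold 4 (reflect across h@4): 32 holes -> [(0, 0), (0, 1), (0, 2), (0, 3), (1, 0), (1, 1), (1, 2), (1, 3), (2, 0), (2, 1), (2, 2), (2, 3), (3, 0), (3, 1), (3, 2), (3, 3), (4, 0), (4, 1), (4, 2), (4, 3), (5, 0), (5, 1), (5, 2), (5, 3), (6, 0), (6, 1), (6, 2), (6, 3), (7, 0), (7, 1), (7, 2), (7, 3)]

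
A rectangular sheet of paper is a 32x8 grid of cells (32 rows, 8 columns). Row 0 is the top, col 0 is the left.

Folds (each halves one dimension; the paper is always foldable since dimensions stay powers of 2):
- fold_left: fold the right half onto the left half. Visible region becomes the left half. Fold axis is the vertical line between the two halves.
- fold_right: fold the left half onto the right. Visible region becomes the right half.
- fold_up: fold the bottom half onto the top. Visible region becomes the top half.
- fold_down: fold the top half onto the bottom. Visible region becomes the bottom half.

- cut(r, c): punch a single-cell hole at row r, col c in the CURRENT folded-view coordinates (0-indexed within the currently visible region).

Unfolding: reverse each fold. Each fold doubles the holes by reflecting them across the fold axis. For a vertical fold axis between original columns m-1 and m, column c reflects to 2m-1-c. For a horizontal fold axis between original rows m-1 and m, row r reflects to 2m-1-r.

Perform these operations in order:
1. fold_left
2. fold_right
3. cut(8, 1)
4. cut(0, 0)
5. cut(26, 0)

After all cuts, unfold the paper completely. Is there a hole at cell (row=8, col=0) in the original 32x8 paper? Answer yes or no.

Answer: yes

Derivation:
Op 1 fold_left: fold axis v@4; visible region now rows[0,32) x cols[0,4) = 32x4
Op 2 fold_right: fold axis v@2; visible region now rows[0,32) x cols[2,4) = 32x2
Op 3 cut(8, 1): punch at orig (8,3); cuts so far [(8, 3)]; region rows[0,32) x cols[2,4) = 32x2
Op 4 cut(0, 0): punch at orig (0,2); cuts so far [(0, 2), (8, 3)]; region rows[0,32) x cols[2,4) = 32x2
Op 5 cut(26, 0): punch at orig (26,2); cuts so far [(0, 2), (8, 3), (26, 2)]; region rows[0,32) x cols[2,4) = 32x2
Unfold 1 (reflect across v@2): 6 holes -> [(0, 1), (0, 2), (8, 0), (8, 3), (26, 1), (26, 2)]
Unfold 2 (reflect across v@4): 12 holes -> [(0, 1), (0, 2), (0, 5), (0, 6), (8, 0), (8, 3), (8, 4), (8, 7), (26, 1), (26, 2), (26, 5), (26, 6)]
Holes: [(0, 1), (0, 2), (0, 5), (0, 6), (8, 0), (8, 3), (8, 4), (8, 7), (26, 1), (26, 2), (26, 5), (26, 6)]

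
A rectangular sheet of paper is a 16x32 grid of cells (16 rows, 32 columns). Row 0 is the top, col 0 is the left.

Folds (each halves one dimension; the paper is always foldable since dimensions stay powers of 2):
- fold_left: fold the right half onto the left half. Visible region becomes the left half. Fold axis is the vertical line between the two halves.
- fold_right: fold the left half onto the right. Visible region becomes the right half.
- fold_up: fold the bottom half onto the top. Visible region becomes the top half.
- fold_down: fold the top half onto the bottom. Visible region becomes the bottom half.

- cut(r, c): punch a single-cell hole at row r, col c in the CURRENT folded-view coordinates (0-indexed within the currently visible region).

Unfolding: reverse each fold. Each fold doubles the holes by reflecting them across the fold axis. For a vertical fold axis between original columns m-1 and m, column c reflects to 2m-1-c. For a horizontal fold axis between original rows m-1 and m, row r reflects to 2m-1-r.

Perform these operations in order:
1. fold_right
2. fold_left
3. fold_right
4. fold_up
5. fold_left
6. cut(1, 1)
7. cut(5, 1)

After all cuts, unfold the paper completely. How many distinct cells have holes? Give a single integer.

Answer: 64

Derivation:
Op 1 fold_right: fold axis v@16; visible region now rows[0,16) x cols[16,32) = 16x16
Op 2 fold_left: fold axis v@24; visible region now rows[0,16) x cols[16,24) = 16x8
Op 3 fold_right: fold axis v@20; visible region now rows[0,16) x cols[20,24) = 16x4
Op 4 fold_up: fold axis h@8; visible region now rows[0,8) x cols[20,24) = 8x4
Op 5 fold_left: fold axis v@22; visible region now rows[0,8) x cols[20,22) = 8x2
Op 6 cut(1, 1): punch at orig (1,21); cuts so far [(1, 21)]; region rows[0,8) x cols[20,22) = 8x2
Op 7 cut(5, 1): punch at orig (5,21); cuts so far [(1, 21), (5, 21)]; region rows[0,8) x cols[20,22) = 8x2
Unfold 1 (reflect across v@22): 4 holes -> [(1, 21), (1, 22), (5, 21), (5, 22)]
Unfold 2 (reflect across h@8): 8 holes -> [(1, 21), (1, 22), (5, 21), (5, 22), (10, 21), (10, 22), (14, 21), (14, 22)]
Unfold 3 (reflect across v@20): 16 holes -> [(1, 17), (1, 18), (1, 21), (1, 22), (5, 17), (5, 18), (5, 21), (5, 22), (10, 17), (10, 18), (10, 21), (10, 22), (14, 17), (14, 18), (14, 21), (14, 22)]
Unfold 4 (reflect across v@24): 32 holes -> [(1, 17), (1, 18), (1, 21), (1, 22), (1, 25), (1, 26), (1, 29), (1, 30), (5, 17), (5, 18), (5, 21), (5, 22), (5, 25), (5, 26), (5, 29), (5, 30), (10, 17), (10, 18), (10, 21), (10, 22), (10, 25), (10, 26), (10, 29), (10, 30), (14, 17), (14, 18), (14, 21), (14, 22), (14, 25), (14, 26), (14, 29), (14, 30)]
Unfold 5 (reflect across v@16): 64 holes -> [(1, 1), (1, 2), (1, 5), (1, 6), (1, 9), (1, 10), (1, 13), (1, 14), (1, 17), (1, 18), (1, 21), (1, 22), (1, 25), (1, 26), (1, 29), (1, 30), (5, 1), (5, 2), (5, 5), (5, 6), (5, 9), (5, 10), (5, 13), (5, 14), (5, 17), (5, 18), (5, 21), (5, 22), (5, 25), (5, 26), (5, 29), (5, 30), (10, 1), (10, 2), (10, 5), (10, 6), (10, 9), (10, 10), (10, 13), (10, 14), (10, 17), (10, 18), (10, 21), (10, 22), (10, 25), (10, 26), (10, 29), (10, 30), (14, 1), (14, 2), (14, 5), (14, 6), (14, 9), (14, 10), (14, 13), (14, 14), (14, 17), (14, 18), (14, 21), (14, 22), (14, 25), (14, 26), (14, 29), (14, 30)]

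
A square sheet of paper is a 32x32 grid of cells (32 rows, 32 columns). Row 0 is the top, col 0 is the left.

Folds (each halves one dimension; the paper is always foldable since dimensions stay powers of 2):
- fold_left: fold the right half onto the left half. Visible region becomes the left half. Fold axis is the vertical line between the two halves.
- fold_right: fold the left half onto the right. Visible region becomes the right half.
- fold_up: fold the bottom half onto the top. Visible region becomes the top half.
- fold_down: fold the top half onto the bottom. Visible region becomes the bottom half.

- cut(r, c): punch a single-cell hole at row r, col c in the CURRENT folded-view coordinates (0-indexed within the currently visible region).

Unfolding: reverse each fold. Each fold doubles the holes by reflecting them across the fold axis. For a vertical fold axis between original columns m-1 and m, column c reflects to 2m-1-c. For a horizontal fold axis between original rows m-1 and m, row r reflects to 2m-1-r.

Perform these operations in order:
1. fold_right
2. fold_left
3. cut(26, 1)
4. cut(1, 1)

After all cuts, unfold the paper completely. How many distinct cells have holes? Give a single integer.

Answer: 8

Derivation:
Op 1 fold_right: fold axis v@16; visible region now rows[0,32) x cols[16,32) = 32x16
Op 2 fold_left: fold axis v@24; visible region now rows[0,32) x cols[16,24) = 32x8
Op 3 cut(26, 1): punch at orig (26,17); cuts so far [(26, 17)]; region rows[0,32) x cols[16,24) = 32x8
Op 4 cut(1, 1): punch at orig (1,17); cuts so far [(1, 17), (26, 17)]; region rows[0,32) x cols[16,24) = 32x8
Unfold 1 (reflect across v@24): 4 holes -> [(1, 17), (1, 30), (26, 17), (26, 30)]
Unfold 2 (reflect across v@16): 8 holes -> [(1, 1), (1, 14), (1, 17), (1, 30), (26, 1), (26, 14), (26, 17), (26, 30)]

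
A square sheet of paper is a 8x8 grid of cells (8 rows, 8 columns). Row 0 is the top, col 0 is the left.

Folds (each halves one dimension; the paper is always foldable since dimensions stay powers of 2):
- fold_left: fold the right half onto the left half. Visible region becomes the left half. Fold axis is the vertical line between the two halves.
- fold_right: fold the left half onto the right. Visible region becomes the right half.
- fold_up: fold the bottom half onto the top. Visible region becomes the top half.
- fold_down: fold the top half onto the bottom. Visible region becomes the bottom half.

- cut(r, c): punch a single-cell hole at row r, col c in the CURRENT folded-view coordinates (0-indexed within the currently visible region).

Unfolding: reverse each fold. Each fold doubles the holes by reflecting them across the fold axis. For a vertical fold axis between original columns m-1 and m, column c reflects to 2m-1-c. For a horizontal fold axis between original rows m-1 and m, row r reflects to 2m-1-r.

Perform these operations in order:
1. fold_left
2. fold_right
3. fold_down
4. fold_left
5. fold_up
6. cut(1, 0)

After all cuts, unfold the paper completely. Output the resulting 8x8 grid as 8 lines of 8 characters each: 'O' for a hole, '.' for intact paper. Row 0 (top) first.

Answer: ........
OOOOOOOO
OOOOOOOO
........
........
OOOOOOOO
OOOOOOOO
........

Derivation:
Op 1 fold_left: fold axis v@4; visible region now rows[0,8) x cols[0,4) = 8x4
Op 2 fold_right: fold axis v@2; visible region now rows[0,8) x cols[2,4) = 8x2
Op 3 fold_down: fold axis h@4; visible region now rows[4,8) x cols[2,4) = 4x2
Op 4 fold_left: fold axis v@3; visible region now rows[4,8) x cols[2,3) = 4x1
Op 5 fold_up: fold axis h@6; visible region now rows[4,6) x cols[2,3) = 2x1
Op 6 cut(1, 0): punch at orig (5,2); cuts so far [(5, 2)]; region rows[4,6) x cols[2,3) = 2x1
Unfold 1 (reflect across h@6): 2 holes -> [(5, 2), (6, 2)]
Unfold 2 (reflect across v@3): 4 holes -> [(5, 2), (5, 3), (6, 2), (6, 3)]
Unfold 3 (reflect across h@4): 8 holes -> [(1, 2), (1, 3), (2, 2), (2, 3), (5, 2), (5, 3), (6, 2), (6, 3)]
Unfold 4 (reflect across v@2): 16 holes -> [(1, 0), (1, 1), (1, 2), (1, 3), (2, 0), (2, 1), (2, 2), (2, 3), (5, 0), (5, 1), (5, 2), (5, 3), (6, 0), (6, 1), (6, 2), (6, 3)]
Unfold 5 (reflect across v@4): 32 holes -> [(1, 0), (1, 1), (1, 2), (1, 3), (1, 4), (1, 5), (1, 6), (1, 7), (2, 0), (2, 1), (2, 2), (2, 3), (2, 4), (2, 5), (2, 6), (2, 7), (5, 0), (5, 1), (5, 2), (5, 3), (5, 4), (5, 5), (5, 6), (5, 7), (6, 0), (6, 1), (6, 2), (6, 3), (6, 4), (6, 5), (6, 6), (6, 7)]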